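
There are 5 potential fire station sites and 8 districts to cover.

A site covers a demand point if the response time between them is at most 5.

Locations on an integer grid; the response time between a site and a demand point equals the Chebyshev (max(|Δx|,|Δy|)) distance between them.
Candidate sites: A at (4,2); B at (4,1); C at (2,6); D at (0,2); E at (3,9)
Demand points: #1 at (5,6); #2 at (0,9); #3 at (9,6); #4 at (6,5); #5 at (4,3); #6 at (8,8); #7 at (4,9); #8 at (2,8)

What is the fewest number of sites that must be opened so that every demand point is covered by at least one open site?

Coverage sets (demand points within 5 of each site):
  A: {#1, #3, #4, #5}
  B: {#1, #3, #4, #5}
  C: {#1, #2, #4, #5, #7, #8}
  D: {#1, #5}
  E: {#1, #2, #4, #6, #7, #8}
No single site covers all 8 demand points.
But {A, E} covers everything, so the minimum is 2.

2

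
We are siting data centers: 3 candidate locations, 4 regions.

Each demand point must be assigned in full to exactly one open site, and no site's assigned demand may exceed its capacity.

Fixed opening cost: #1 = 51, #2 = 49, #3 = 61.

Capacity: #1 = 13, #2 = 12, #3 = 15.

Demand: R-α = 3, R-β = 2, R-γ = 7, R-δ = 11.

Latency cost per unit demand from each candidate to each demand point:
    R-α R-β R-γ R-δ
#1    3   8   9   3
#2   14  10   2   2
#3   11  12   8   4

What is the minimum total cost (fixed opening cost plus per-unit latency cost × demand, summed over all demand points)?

Open {#1, #2}; cheapest assignment that respects the capacities:
  #1 (cap 13, load 13): R-β, R-δ — cost 2×8 + 11×3 = 49
  #2 (cap 12, load 10): R-α, R-γ — cost 3×14 + 7×2 = 56
  Shipping 105, fixed 100 → total 205.
  Any other capacity-feasible assignment to {#1, #2} ships for at least 105.
Compare {#2, #3}: its best feasible assignment gives total 221.
Compare {#1, #3}: its best feasible assignment gives total 244.
Every other set of open sites that can feasibly serve all demand totals ≥ 221 even under its best assignment. Minimum: 205.

205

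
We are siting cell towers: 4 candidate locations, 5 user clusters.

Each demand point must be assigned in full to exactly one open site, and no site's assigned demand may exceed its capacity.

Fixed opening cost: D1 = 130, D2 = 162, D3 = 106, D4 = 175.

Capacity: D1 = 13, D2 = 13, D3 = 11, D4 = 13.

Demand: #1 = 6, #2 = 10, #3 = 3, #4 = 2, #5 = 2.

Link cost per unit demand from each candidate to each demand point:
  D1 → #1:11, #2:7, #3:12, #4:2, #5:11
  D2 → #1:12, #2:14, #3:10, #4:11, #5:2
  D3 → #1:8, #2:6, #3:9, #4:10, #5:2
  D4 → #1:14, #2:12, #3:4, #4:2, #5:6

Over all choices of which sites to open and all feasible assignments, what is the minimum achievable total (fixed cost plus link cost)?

389

Open {D1, D3}; cheapest assignment that respects the capacities:
  D1 (cap 13, load 12): #2, #4 — cost 10×7 + 2×2 = 74
  D3 (cap 11, load 11): #1, #3, #5 — cost 6×8 + 3×9 + 2×2 = 79
  Shipping 153, fixed 236 → total 389.
  Any other capacity-feasible assignment to {D1, D3} ships for at least 153.
Compare {D3, D4}: its best feasible assignment gives total 453.
Compare {D2, D3}: its best feasible assignment gives total 456.
Every other set of open sites that can feasibly serve all demand totals ≥ 453 even under its best assignment. Minimum: 389.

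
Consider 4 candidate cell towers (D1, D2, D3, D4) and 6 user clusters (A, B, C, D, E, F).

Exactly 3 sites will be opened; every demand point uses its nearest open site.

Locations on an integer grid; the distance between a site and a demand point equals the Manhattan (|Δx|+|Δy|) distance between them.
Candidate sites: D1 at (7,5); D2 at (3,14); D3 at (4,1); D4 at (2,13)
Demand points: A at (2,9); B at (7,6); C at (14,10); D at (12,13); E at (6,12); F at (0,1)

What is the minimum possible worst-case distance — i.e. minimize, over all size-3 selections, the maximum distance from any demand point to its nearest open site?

Open {D1, D2, D3}.
  Farthest demand point is C at distance 12 (to D1); all others are ≤ 12.
With {D1, D2, D4} the worst case is 12.
With {D1, D3, D4} the worst case is 12.
No size-3 selection achieves below 12.

12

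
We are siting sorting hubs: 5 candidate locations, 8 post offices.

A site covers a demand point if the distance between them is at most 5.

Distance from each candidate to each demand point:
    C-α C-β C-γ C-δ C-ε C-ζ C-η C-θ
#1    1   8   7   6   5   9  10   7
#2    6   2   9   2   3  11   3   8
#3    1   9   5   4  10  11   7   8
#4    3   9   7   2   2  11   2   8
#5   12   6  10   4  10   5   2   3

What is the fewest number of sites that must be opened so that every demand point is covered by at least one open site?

3

Coverage sets (demand points within 5 of each site):
  #1: {C-α, C-ε}
  #2: {C-β, C-δ, C-ε, C-η}
  #3: {C-α, C-γ, C-δ}
  #4: {C-α, C-δ, C-ε, C-η}
  #5: {C-δ, C-ζ, C-η, C-θ}
No 2 sites suffice: every size-2 union leaves at least one demand point uncovered.
But {#2, #3, #5} covers everything, so the minimum is 3.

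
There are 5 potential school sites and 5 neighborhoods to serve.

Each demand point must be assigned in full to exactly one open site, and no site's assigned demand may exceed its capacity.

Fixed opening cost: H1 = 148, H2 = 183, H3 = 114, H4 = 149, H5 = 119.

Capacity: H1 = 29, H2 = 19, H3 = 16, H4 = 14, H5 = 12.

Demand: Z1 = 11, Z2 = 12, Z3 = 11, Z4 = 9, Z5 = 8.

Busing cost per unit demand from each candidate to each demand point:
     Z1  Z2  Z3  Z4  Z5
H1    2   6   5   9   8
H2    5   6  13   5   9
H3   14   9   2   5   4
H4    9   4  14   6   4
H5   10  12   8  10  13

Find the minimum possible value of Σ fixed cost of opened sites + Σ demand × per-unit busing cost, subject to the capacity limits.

648

Open {H1, H3, H4}; cheapest assignment that respects the capacities:
  H1 (cap 29, load 28): Z1, Z4, Z5 — cost 11×2 + 9×9 + 8×8 = 167
  H3 (cap 16, load 11): Z3 — cost 11×2 = 22
  H4 (cap 14, load 12): Z2 — cost 12×4 = 48
  Shipping 237, fixed 411 → total 648.
  Any other capacity-feasible assignment to {H1, H3, H4} ships for at least 237.
Compare {H1, H2, H3}: its best feasible assignment gives total 678.
Compare {H1, H3, H5}: its best feasible assignment gives total 714.
Every other set of open sites that can feasibly serve all demand totals ≥ 678 even under its best assignment. Minimum: 648.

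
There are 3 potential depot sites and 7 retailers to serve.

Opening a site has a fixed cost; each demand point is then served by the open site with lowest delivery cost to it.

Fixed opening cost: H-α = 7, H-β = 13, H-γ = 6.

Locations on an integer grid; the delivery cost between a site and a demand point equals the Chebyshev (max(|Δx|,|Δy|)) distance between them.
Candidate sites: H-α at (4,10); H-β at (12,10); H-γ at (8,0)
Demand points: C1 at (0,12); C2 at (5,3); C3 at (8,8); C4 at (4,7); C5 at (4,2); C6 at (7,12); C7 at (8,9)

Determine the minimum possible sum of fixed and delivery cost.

Open {H-α, H-γ}: assign each demand point to its cheapest open site.
  C1→H-α 4, C2→H-γ 3, C3→H-α 4, C4→H-α 3, C5→H-γ 4, C6→H-α 3, C7→H-α 4
  delivery cost 25, fixed 13 → total 38.
Compare {H-α}: delivery cost 33 + fixed 7 = 40.
Compare {H-α, H-β, H-γ}: delivery cost 25 + fixed 26 = 51.
Compare {H-α, H-β}: delivery cost 33 + fixed 20 = 53.
All other subsets cost ≥ 40. Minimum total cost: 38.

38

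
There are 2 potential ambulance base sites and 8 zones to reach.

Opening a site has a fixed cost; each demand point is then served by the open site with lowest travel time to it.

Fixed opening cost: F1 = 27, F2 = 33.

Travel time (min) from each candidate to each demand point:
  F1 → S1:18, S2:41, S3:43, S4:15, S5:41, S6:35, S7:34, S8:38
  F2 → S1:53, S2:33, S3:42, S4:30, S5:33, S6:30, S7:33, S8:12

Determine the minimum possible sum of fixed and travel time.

Open {F1, F2}: assign each demand point to its cheapest open site.
  S1→F1 18, S2→F2 33, S3→F2 42, S4→F1 15, S5→F2 33, S6→F2 30, S7→F2 33, S8→F2 12
  travel time 216, fixed 60 → total 276.
Compare {F1}: travel time 265 + fixed 27 = 292.
Compare {F2}: travel time 266 + fixed 33 = 299.

276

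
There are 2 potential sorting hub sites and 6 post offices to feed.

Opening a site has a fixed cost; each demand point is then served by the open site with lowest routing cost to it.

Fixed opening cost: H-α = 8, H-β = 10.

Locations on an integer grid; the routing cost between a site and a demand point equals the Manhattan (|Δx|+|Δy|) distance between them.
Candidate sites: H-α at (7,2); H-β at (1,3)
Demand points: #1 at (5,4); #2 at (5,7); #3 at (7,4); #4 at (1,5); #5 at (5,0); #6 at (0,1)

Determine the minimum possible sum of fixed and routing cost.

Open {H-α, H-β}: assign each demand point to its cheapest open site.
  #1→H-α 4, #2→H-α 7, #3→H-α 2, #4→H-β 2, #5→H-α 4, #6→H-β 3
  routing cost 22, fixed 18 → total 40.
Compare {H-α}: routing cost 34 + fixed 8 = 42.
Compare {H-β}: routing cost 32 + fixed 10 = 42.

40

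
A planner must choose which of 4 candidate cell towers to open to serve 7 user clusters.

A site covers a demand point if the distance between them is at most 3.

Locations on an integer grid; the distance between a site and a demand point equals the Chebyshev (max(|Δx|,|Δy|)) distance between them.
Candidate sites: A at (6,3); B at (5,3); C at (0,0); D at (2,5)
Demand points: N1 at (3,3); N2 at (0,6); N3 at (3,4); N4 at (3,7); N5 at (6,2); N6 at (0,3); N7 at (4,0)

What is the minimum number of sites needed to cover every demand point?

2

Coverage sets (demand points within 3 of each site):
  A: {N1, N3, N5, N7}
  B: {N1, N3, N5, N7}
  C: {N1, N6}
  D: {N1, N2, N3, N4, N6}
No single site covers all 7 demand points.
But {A, D} covers everything, so the minimum is 2.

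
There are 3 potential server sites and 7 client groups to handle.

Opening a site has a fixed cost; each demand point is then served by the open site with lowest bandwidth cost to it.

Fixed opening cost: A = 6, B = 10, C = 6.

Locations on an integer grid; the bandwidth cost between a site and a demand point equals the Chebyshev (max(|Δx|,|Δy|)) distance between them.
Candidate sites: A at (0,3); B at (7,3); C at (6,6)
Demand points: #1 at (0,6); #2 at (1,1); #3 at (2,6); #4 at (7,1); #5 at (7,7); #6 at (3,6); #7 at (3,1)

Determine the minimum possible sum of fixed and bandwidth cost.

32

Open {A, C}: assign each demand point to its cheapest open site.
  #1→A 3, #2→A 2, #3→A 3, #4→C 5, #5→C 1, #6→A 3, #7→A 3
  bandwidth cost 20, fixed 12 → total 32.
Compare {A}: bandwidth cost 28 + fixed 6 = 34.
Compare {C}: bandwidth cost 29 + fixed 6 = 35.
Compare {A, B}: bandwidth cost 20 + fixed 16 = 36.
All other subsets cost ≥ 34. Minimum total cost: 32.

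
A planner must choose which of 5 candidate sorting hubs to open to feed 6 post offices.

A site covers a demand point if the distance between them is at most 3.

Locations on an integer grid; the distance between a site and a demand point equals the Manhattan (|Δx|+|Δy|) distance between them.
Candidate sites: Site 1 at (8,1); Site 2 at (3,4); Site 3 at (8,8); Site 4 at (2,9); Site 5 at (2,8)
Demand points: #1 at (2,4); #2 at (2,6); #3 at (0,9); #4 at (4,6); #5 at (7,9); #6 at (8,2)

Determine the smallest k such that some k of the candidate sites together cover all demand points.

4

Coverage sets (demand points within 3 of each site):
  Site 1: {#6}
  Site 2: {#1, #2, #4}
  Site 3: {#5}
  Site 4: {#2, #3}
  Site 5: {#2, #3}
No 3 sites suffice: every size-3 union leaves at least one demand point uncovered.
But {Site 1, Site 2, Site 3, Site 4} covers everything, so the minimum is 4.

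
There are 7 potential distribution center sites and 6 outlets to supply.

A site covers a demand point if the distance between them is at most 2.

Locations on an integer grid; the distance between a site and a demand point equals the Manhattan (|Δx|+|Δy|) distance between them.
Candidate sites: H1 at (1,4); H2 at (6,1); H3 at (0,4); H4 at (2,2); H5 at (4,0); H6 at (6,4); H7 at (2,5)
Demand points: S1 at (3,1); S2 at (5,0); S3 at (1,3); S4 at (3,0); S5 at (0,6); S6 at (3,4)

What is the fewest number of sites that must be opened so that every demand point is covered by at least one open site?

Coverage sets (demand points within 2 of each site):
  H1: {S3, S6}
  H2: {S2}
  H3: {S3, S5}
  H4: {S1, S3}
  H5: {S1, S2, S4}
  H6: {}
  H7: {S6}
No 2 sites suffice: every size-2 union leaves at least one demand point uncovered.
But {H1, H3, H5} covers everything, so the minimum is 3.

3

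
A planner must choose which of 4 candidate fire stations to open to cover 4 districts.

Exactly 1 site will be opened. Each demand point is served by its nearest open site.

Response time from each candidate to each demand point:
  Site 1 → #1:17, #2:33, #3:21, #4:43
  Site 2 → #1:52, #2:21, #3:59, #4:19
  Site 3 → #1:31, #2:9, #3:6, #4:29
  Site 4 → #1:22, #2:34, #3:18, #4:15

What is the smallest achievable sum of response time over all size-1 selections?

Open {Site 3}.
  #1→Site 3 31, #2→Site 3 9, #3→Site 3 6, #4→Site 3 29  ⇒ total 75.
Compare {Site 4}: total 89.
Compare {Site 1}: total 114.
No size-1 selection does better; minimum is 75.

75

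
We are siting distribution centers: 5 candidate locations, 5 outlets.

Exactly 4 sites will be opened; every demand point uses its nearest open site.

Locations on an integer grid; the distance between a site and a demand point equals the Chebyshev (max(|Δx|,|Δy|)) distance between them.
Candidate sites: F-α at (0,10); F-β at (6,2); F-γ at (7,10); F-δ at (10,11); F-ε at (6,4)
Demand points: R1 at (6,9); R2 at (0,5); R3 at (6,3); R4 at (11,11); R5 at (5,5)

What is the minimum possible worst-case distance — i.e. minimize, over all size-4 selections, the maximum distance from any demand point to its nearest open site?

5

Open {F-α, F-β, F-γ, F-δ}.
  Farthest demand point is R2 at distance 5 (to F-α); all others are ≤ 5.
With {F-α, F-β, F-γ, F-ε} the worst case is 5.
With {F-α, F-β, F-δ, F-ε} the worst case is 5.
No size-4 selection achieves below 5.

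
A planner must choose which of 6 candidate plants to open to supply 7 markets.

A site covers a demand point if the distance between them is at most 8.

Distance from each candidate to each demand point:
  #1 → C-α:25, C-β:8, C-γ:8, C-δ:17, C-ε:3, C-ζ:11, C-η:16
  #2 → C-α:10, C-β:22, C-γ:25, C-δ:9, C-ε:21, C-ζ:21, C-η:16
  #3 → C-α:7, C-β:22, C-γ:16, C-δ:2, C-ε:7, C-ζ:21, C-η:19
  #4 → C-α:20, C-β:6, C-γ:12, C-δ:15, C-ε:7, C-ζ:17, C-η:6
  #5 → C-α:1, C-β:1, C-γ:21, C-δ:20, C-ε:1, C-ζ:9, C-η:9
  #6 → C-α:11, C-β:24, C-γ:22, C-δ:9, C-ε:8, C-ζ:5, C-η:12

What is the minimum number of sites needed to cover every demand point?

Coverage sets (demand points within 8 of each site):
  #1: {C-β, C-γ, C-ε}
  #2: {}
  #3: {C-α, C-δ, C-ε}
  #4: {C-β, C-ε, C-η}
  #5: {C-α, C-β, C-ε}
  #6: {C-ε, C-ζ}
No 3 sites suffice: every size-3 union leaves at least one demand point uncovered.
But {#1, #3, #4, #6} covers everything, so the minimum is 4.

4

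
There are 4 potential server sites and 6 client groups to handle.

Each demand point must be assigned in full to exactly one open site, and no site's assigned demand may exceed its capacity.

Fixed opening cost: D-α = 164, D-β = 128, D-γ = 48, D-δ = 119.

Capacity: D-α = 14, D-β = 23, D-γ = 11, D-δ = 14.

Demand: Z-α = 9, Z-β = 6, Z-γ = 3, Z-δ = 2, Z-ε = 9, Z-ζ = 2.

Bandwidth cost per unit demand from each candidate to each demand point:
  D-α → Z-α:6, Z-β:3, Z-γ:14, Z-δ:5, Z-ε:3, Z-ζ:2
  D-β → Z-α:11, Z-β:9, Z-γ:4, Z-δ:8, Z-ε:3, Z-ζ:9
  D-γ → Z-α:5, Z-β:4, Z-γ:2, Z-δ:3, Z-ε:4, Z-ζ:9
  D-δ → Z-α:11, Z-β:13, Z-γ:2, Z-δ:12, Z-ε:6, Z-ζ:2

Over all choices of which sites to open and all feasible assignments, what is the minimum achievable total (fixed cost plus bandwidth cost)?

Open {D-β, D-γ}; cheapest assignment that respects the capacities:
  D-β (cap 23, load 20): Z-β, Z-γ, Z-ε, Z-ζ — cost 6×9 + 3×4 + 9×3 + 2×9 = 111
  D-γ (cap 11, load 11): Z-α, Z-δ — cost 9×5 + 2×3 = 51
  Shipping 162, fixed 176 → total 338.
  Any other capacity-feasible assignment to {D-β, D-γ} ships for at least 162.
Compare {D-β, D-γ, D-δ}: its best feasible assignment gives total 437.
Compare {D-α, D-β, D-γ}: its best feasible assignment gives total 452.
Every other set of open sites that can feasibly serve all demand totals ≥ 437 even under its best assignment. Minimum: 338.

338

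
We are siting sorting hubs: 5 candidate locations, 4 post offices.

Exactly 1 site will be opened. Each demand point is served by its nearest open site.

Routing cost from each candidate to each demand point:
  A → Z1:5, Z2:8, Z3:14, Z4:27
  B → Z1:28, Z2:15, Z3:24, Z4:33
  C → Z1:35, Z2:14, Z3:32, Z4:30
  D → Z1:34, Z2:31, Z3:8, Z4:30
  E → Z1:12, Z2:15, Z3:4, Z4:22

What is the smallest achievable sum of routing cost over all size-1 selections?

Open {E}.
  Z1→E 12, Z2→E 15, Z3→E 4, Z4→E 22  ⇒ total 53.
Compare {A}: total 54.
Compare {B}: total 100.
No size-1 selection does better; minimum is 53.

53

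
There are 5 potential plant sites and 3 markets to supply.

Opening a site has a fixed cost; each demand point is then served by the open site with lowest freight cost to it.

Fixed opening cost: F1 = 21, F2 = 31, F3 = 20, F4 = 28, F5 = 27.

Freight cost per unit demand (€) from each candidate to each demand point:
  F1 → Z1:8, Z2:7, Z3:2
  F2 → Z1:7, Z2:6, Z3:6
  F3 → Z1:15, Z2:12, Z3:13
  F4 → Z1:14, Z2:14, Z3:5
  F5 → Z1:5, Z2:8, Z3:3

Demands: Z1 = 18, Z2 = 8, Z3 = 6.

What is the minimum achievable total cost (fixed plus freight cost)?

Open {F5}: assign each demand point to its cheapest open site.
  Z1→F5 18×5=90, Z2→F5 8×8=64, Z3→F5 6×3=18
  freight cost 172, fixed 27 → total 199.
Compare {F1, F5}: freight cost 158 + fixed 48 = 206.
Compare {F2, F5}: freight cost 156 + fixed 58 = 214.
Compare {F3, F5}: freight cost 172 + fixed 47 = 219.
All other subsets cost ≥ 206. Minimum total cost: 199.

199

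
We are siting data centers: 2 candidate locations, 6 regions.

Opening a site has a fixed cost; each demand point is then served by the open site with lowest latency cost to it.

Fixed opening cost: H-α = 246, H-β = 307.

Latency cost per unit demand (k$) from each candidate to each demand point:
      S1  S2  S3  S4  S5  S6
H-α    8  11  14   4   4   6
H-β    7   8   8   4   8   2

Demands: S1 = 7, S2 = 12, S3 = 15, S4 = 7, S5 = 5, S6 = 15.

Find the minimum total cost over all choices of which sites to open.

Open {H-β}: assign each demand point to its cheapest open site.
  S1→H-β 7×7=49, S2→H-β 12×8=96, S3→H-β 15×8=120, S4→H-β 7×4=28, S5→H-β 5×8=40, S6→H-β 15×2=30
  latency cost 363, fixed 307 → total 670.
Compare {H-α}: latency cost 536 + fixed 246 = 782.
Compare {H-α, H-β}: latency cost 343 + fixed 553 = 896.

670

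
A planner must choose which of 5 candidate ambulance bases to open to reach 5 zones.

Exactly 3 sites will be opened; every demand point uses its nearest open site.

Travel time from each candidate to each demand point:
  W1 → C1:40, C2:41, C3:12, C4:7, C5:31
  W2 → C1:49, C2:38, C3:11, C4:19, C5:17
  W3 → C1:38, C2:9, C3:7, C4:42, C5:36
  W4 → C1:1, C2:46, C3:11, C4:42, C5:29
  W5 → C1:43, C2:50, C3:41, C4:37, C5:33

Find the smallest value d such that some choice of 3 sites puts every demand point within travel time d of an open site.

Open {W2, W3, W4}.
  Farthest demand point is C4 at travel time 19 (to W2); all others are ≤ 19.
With {W1, W3, W4} the worst case is 29.
With {W3, W4, W5} the worst case is 37.
No size-3 selection achieves below 19.

19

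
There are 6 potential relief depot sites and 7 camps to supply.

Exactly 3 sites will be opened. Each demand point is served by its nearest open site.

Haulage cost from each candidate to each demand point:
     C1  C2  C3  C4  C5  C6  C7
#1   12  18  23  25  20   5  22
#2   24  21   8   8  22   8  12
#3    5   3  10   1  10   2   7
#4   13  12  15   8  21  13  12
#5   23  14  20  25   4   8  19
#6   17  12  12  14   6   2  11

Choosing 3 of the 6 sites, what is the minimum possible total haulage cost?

30

Open {#2, #3, #5}.
  C1→#3 5, C2→#3 3, C3→#2 8, C4→#3 1, C5→#5 4, C6→#3 2, C7→#3 7  ⇒ total 30.
Compare {#1, #3, #5}: total 32.
Compare {#2, #3, #6}: total 32.
No size-3 selection does better; minimum is 30.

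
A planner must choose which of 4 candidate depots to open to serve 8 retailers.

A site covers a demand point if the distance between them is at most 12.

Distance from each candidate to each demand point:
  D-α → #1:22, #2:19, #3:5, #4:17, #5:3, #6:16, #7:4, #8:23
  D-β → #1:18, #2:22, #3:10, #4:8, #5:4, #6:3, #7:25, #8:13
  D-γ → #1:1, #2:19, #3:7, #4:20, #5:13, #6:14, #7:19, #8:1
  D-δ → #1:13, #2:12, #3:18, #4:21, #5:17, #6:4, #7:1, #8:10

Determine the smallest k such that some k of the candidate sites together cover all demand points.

Coverage sets (demand points within 12 of each site):
  D-α: {#3, #5, #7}
  D-β: {#3, #4, #5, #6}
  D-γ: {#1, #3, #8}
  D-δ: {#2, #6, #7, #8}
No 2 sites suffice: every size-2 union leaves at least one demand point uncovered.
But {D-β, D-γ, D-δ} covers everything, so the minimum is 3.

3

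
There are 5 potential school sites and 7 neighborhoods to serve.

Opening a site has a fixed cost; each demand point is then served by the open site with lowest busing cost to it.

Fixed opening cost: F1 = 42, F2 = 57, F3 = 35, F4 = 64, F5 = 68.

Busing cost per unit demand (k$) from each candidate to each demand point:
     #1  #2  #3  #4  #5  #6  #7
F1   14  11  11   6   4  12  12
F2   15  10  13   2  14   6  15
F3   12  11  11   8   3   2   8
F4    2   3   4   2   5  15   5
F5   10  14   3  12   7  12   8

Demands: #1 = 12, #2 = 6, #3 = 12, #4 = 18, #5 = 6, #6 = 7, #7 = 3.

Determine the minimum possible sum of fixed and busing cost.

272

Open {F3, F4}: assign each demand point to its cheapest open site.
  #1→F4 12×2=24, #2→F4 6×3=18, #3→F4 12×4=48, #4→F4 18×2=36, #5→F3 6×3=18, #6→F3 7×2=14, #7→F4 3×5=15
  busing cost 173, fixed 99 → total 272.
Compare {F1, F3, F4}: busing cost 173 + fixed 141 = 314.
Compare {F3, F4, F5}: busing cost 161 + fixed 167 = 328.
Compare {F2, F3, F4}: busing cost 173 + fixed 156 = 329.
All other subsets cost ≥ 314. Minimum total cost: 272.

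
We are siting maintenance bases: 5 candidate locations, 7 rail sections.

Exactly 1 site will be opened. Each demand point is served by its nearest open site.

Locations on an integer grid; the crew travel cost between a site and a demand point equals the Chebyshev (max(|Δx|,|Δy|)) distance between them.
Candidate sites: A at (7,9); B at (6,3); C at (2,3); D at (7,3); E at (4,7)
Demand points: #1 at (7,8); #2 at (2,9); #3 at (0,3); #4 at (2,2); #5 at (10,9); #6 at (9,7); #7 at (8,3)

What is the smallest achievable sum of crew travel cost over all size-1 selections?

Open {E}.
  #1→E 3, #2→E 2, #3→E 4, #4→E 5, #5→E 6, #6→E 5, #7→E 4  ⇒ total 29.
Compare {A}: total 31.
Compare {B}: total 33.
No size-1 selection does better; minimum is 29.

29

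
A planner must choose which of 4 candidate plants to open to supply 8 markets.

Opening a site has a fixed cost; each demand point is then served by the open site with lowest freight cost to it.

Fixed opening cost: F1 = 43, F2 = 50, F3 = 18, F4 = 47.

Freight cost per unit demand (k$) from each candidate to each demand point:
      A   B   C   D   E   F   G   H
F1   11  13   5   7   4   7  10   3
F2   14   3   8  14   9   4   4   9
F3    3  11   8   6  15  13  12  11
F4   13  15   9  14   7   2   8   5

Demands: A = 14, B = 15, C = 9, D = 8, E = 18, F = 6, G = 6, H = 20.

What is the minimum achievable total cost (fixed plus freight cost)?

471

Open {F1, F2, F3}: assign each demand point to its cheapest open site.
  A→F3 14×3=42, B→F2 15×3=45, C→F1 9×5=45, D→F3 8×6=48, E→F1 18×4=72, F→F2 6×4=24, G→F2 6×4=24, H→F1 20×3=60
  freight cost 360, fixed 111 → total 471.
Compare {F1, F2, F3, F4}: freight cost 348 + fixed 158 = 506.
Compare {F1, F2}: freight cost 480 + fixed 93 = 573.
Compare {F2, F3, F4}: freight cost 469 + fixed 115 = 584.
All other subsets cost ≥ 506. Minimum total cost: 471.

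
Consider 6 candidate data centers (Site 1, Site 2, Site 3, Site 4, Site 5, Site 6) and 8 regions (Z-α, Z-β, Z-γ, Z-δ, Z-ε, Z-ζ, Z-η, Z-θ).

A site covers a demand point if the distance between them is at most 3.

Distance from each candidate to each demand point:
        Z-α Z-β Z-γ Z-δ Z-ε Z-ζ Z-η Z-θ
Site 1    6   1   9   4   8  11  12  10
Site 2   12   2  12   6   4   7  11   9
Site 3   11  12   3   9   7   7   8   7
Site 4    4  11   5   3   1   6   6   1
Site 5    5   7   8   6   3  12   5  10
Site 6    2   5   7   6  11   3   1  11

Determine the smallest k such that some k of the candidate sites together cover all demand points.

4

Coverage sets (demand points within 3 of each site):
  Site 1: {Z-β}
  Site 2: {Z-β}
  Site 3: {Z-γ}
  Site 4: {Z-δ, Z-ε, Z-θ}
  Site 5: {Z-ε}
  Site 6: {Z-α, Z-ζ, Z-η}
No 3 sites suffice: every size-3 union leaves at least one demand point uncovered.
But {Site 1, Site 3, Site 4, Site 6} covers everything, so the minimum is 4.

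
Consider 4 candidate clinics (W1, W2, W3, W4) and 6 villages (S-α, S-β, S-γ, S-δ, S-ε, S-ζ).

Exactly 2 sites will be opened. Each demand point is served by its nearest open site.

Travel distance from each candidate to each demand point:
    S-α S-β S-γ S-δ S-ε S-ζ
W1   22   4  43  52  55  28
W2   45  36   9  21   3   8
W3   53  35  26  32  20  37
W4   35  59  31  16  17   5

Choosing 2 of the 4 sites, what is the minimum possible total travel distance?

Open {W1, W2}.
  S-α→W1 22, S-β→W1 4, S-γ→W2 9, S-δ→W2 21, S-ε→W2 3, S-ζ→W2 8  ⇒ total 67.
Compare {W1, W4}: total 95.
Compare {W2, W4}: total 104.
No size-2 selection does better; minimum is 67.

67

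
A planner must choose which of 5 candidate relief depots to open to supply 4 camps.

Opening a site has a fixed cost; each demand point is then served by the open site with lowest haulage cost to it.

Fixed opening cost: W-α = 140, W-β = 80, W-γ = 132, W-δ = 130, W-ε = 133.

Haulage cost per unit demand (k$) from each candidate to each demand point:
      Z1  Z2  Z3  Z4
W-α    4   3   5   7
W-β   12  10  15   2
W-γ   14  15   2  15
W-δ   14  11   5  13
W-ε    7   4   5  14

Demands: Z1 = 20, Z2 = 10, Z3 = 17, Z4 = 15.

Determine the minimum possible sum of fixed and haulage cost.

Open {W-α}: assign each demand point to its cheapest open site.
  Z1→W-α 20×4=80, Z2→W-α 10×3=30, Z3→W-α 17×5=85, Z4→W-α 15×7=105
  haulage cost 300, fixed 140 → total 440.
Compare {W-α, W-β}: haulage cost 225 + fixed 220 = 445.
Compare {W-β, W-ε}: haulage cost 295 + fixed 213 = 508.
Compare {W-α, W-γ}: haulage cost 249 + fixed 272 = 521.
All other subsets cost ≥ 445. Minimum total cost: 440.

440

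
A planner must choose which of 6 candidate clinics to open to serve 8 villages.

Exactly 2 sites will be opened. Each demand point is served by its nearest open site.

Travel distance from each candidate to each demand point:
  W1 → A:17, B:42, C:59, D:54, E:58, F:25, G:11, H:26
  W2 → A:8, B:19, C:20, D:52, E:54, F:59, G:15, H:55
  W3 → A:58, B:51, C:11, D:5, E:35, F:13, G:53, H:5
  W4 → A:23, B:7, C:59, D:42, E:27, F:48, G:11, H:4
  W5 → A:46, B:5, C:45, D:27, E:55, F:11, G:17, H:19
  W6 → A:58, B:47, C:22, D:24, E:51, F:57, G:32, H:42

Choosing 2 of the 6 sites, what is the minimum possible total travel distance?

Open {W3, W4}.
  A→W4 23, B→W4 7, C→W3 11, D→W3 5, E→W4 27, F→W3 13, G→W4 11, H→W4 4  ⇒ total 101.
Compare {W2, W3}: total 111.
Compare {W3, W5}: total 135.
No size-2 selection does better; minimum is 101.

101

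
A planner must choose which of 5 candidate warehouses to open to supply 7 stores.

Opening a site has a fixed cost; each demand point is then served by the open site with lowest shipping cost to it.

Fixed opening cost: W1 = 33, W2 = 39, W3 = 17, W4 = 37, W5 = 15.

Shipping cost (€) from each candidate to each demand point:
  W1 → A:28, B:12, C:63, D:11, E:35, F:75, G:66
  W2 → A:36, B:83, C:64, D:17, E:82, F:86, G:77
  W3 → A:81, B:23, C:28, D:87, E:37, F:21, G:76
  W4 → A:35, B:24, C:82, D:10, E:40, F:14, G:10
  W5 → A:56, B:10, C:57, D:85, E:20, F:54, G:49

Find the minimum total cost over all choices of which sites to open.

196

Open {W3, W4, W5}: assign each demand point to its cheapest open site.
  A→W4 35, B→W5 10, C→W3 28, D→W4 10, E→W5 20, F→W4 14, G→W4 10
  shipping cost 127, fixed 69 → total 196.
Compare {W4, W5}: shipping cost 156 + fixed 52 = 208.
Compare {W3, W4}: shipping cost 157 + fixed 54 = 211.
Compare {W1, W3, W4, W5}: shipping cost 120 + fixed 102 = 222.
All other subsets cost ≥ 208. Minimum total cost: 196.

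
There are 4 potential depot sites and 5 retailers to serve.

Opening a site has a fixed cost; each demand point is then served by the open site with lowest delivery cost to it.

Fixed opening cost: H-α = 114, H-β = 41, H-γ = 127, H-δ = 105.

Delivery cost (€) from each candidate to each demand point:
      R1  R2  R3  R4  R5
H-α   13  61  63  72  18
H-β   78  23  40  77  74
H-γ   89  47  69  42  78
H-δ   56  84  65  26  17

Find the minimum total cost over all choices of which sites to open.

Open {H-β, H-δ}: assign each demand point to its cheapest open site.
  R1→H-δ 56, R2→H-β 23, R3→H-β 40, R4→H-δ 26, R5→H-δ 17
  delivery cost 162, fixed 146 → total 308.
Compare {H-α, H-β}: delivery cost 166 + fixed 155 = 321.
Compare {H-β}: delivery cost 292 + fixed 41 = 333.
Compare {H-α}: delivery cost 227 + fixed 114 = 341.
All other subsets cost ≥ 321. Minimum total cost: 308.

308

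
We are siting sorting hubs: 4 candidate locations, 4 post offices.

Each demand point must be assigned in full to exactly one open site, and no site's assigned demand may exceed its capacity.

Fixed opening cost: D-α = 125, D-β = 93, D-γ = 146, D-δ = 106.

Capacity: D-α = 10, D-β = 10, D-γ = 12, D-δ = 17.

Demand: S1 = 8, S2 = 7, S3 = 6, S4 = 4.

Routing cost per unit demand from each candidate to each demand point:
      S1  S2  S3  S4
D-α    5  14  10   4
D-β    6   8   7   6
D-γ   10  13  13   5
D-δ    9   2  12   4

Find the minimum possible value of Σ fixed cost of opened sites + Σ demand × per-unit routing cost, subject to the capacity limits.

Open {D-β, D-δ}; cheapest assignment that respects the capacities:
  D-β (cap 10, load 8): S1 — cost 8×6 = 48
  D-δ (cap 17, load 17): S2, S3, S4 — cost 7×2 + 6×12 + 4×4 = 102
  Shipping 150, fixed 199 → total 349.
  Any other capacity-feasible assignment to {D-β, D-δ} ships for at least 150.
Compare {D-α, D-δ}: its best feasible assignment gives total 373.
Compare {D-γ, D-δ}: its best feasible assignment gives total 434.
Every other set of open sites that can feasibly serve all demand totals ≥ 373 even under its best assignment. Minimum: 349.

349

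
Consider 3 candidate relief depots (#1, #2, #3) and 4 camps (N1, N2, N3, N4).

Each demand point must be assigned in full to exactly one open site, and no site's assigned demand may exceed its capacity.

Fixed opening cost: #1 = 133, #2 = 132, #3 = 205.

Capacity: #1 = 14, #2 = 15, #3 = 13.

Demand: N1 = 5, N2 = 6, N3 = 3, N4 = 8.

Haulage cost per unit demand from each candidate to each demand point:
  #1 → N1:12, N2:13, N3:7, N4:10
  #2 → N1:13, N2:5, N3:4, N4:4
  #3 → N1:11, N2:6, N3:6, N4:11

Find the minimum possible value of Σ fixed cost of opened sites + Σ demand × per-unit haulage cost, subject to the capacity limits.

408

Open {#1, #2}; cheapest assignment that respects the capacities:
  #1 (cap 14, load 8): N1, N3 — cost 5×12 + 3×7 = 81
  #2 (cap 15, load 14): N2, N4 — cost 6×5 + 8×4 = 62
  Shipping 143, fixed 265 → total 408.
  Any other capacity-feasible assignment to {#1, #2} ships for at least 143.
Compare {#2, #3}: its best feasible assignment gives total 472.
Compare {#1, #3}: its best feasible assignment gives total 530.
Every other set of open sites that can feasibly serve all demand totals ≥ 472 even under its best assignment. Minimum: 408.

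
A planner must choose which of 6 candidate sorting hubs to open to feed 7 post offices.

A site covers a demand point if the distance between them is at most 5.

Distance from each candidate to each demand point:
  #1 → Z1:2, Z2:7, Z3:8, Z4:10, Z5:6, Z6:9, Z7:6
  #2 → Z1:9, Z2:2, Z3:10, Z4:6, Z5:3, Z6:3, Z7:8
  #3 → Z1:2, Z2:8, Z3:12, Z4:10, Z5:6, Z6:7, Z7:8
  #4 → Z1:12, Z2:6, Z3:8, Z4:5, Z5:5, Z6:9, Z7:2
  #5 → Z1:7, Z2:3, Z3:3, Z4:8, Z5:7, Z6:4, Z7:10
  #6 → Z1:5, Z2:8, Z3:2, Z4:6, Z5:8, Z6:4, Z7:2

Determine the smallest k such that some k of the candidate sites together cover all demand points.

3

Coverage sets (demand points within 5 of each site):
  #1: {Z1}
  #2: {Z2, Z5, Z6}
  #3: {Z1}
  #4: {Z4, Z5, Z7}
  #5: {Z2, Z3, Z6}
  #6: {Z1, Z3, Z6, Z7}
No 2 sites suffice: every size-2 union leaves at least one demand point uncovered.
But {#1, #4, #5} covers everything, so the minimum is 3.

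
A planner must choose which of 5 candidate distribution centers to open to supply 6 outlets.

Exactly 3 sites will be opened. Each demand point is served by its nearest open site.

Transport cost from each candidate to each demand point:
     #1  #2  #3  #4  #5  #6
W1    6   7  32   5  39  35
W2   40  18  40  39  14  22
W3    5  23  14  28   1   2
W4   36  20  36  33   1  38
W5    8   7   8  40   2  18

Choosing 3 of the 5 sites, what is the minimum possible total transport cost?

Open {W1, W3, W5}.
  #1→W3 5, #2→W1 7, #3→W5 8, #4→W1 5, #5→W3 1, #6→W3 2  ⇒ total 28.
Compare {W1, W2, W3}: total 34.
Compare {W1, W3, W4}: total 34.
No size-3 selection does better; minimum is 28.

28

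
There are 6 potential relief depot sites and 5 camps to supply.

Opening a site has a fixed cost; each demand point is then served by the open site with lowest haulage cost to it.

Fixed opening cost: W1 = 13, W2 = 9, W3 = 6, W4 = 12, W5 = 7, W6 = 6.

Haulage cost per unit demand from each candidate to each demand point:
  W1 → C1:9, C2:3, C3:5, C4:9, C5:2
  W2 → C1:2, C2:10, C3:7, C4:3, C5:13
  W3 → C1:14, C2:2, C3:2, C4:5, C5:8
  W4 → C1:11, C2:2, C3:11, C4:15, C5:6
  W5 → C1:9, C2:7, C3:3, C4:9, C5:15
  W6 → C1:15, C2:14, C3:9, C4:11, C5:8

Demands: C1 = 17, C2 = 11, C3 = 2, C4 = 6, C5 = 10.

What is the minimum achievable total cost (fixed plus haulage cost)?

Open {W1, W2, W3}: assign each demand point to its cheapest open site.
  C1→W2 17×2=34, C2→W3 11×2=22, C3→W3 2×2=4, C4→W2 6×3=18, C5→W1 10×2=20
  haulage cost 98, fixed 28 → total 126.
Compare {W1, W2, W3, W6}: haulage cost 98 + fixed 34 = 132.
Compare {W1, W2, W3, W5}: haulage cost 98 + fixed 35 = 133.
Compare {W1, W2}: haulage cost 115 + fixed 22 = 137.
All other subsets cost ≥ 132. Minimum total cost: 126.

126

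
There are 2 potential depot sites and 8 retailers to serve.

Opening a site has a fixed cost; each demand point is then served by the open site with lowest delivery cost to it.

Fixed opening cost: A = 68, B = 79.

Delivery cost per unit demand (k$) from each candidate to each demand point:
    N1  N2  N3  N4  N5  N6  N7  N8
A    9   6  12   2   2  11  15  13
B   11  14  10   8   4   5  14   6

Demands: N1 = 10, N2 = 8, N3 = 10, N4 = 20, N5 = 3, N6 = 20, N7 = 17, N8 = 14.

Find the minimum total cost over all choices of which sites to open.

Open {A, B}: assign each demand point to its cheapest open site.
  N1→A 10×9=90, N2→A 8×6=48, N3→B 10×10=100, N4→A 20×2=40, N5→A 3×2=6, N6→B 20×5=100, N7→B 17×14=238, N8→B 14×6=84
  delivery cost 706, fixed 147 → total 853.
Compare {B}: delivery cost 916 + fixed 79 = 995.
Compare {A}: delivery cost 961 + fixed 68 = 1029.

853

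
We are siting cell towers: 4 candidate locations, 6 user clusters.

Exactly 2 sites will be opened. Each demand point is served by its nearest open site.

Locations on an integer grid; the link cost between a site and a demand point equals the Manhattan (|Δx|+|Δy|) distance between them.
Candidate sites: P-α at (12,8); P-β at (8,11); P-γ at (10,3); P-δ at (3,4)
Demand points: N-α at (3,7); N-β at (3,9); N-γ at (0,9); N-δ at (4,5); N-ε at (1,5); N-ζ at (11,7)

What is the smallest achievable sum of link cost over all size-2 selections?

Open {P-α, P-δ}.
  N-α→P-δ 3, N-β→P-δ 5, N-γ→P-δ 8, N-δ→P-δ 2, N-ε→P-δ 3, N-ζ→P-α 2  ⇒ total 23.
Compare {P-γ, P-δ}: total 26.
Compare {P-β, P-δ}: total 28.
No size-2 selection does better; minimum is 23.

23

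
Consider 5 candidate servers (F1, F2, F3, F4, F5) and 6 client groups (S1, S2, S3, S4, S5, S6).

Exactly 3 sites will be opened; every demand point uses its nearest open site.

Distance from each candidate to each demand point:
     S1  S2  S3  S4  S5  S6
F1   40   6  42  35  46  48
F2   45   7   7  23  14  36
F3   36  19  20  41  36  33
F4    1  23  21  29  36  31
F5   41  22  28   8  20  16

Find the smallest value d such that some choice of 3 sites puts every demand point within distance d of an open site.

Open {F2, F4, F5}.
  Farthest demand point is S6 at distance 16 (to F5); all others are ≤ 16.
With {F3, F4, F5} the worst case is 20.
With {F1, F4, F5} the worst case is 21.
No size-3 selection achieves below 16.

16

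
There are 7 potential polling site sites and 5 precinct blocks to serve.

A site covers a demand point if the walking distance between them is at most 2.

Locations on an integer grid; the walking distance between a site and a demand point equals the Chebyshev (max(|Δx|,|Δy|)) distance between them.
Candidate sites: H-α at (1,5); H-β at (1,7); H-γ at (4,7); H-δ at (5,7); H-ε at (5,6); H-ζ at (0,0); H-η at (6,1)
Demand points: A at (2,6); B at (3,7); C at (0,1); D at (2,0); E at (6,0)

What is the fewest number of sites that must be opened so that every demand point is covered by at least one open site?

3

Coverage sets (demand points within 2 of each site):
  H-α: {A, B}
  H-β: {A, B}
  H-γ: {A, B}
  H-δ: {B}
  H-ε: {B}
  H-ζ: {C, D}
  H-η: {E}
No 2 sites suffice: every size-2 union leaves at least one demand point uncovered.
But {H-α, H-ζ, H-η} covers everything, so the minimum is 3.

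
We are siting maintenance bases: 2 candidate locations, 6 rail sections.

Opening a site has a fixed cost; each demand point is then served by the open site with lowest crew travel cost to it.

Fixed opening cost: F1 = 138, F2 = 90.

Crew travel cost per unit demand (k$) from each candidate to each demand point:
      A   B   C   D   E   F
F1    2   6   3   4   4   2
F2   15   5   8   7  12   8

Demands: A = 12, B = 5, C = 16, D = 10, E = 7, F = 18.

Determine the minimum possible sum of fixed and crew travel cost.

344

Open {F1}: assign each demand point to its cheapest open site.
  A→F1 12×2=24, B→F1 5×6=30, C→F1 16×3=48, D→F1 10×4=40, E→F1 7×4=28, F→F1 18×2=36
  crew travel cost 206, fixed 138 → total 344.
Compare {F1, F2}: crew travel cost 201 + fixed 228 = 429.
Compare {F2}: crew travel cost 631 + fixed 90 = 721.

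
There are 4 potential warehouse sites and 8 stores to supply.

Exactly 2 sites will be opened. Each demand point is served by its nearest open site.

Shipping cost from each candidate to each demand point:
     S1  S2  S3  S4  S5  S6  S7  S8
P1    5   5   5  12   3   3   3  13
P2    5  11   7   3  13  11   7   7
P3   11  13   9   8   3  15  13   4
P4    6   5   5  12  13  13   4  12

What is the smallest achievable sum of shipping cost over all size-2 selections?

34

Open {P1, P2}.
  S1→P1 5, S2→P1 5, S3→P1 5, S4→P2 3, S5→P1 3, S6→P1 3, S7→P1 3, S8→P2 7  ⇒ total 34.
Compare {P1, P3}: total 36.
Compare {P1, P4}: total 48.
No size-2 selection does better; minimum is 34.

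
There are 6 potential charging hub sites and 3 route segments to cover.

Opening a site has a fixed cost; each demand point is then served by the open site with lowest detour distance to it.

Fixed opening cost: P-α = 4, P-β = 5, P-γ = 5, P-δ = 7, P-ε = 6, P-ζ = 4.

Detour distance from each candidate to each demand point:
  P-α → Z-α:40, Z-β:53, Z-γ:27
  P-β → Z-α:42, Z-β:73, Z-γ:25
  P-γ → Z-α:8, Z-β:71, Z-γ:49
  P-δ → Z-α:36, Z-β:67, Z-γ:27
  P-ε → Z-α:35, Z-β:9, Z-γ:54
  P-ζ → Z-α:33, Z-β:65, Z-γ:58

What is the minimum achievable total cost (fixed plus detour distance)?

Open {P-β, P-γ, P-ε}: assign each demand point to its cheapest open site.
  Z-α→P-γ 8, Z-β→P-ε 9, Z-γ→P-β 25
  detour distance 42, fixed 16 → total 58.
Compare {P-α, P-γ, P-ε}: detour distance 44 + fixed 15 = 59.
Compare {P-γ, P-δ, P-ε}: detour distance 44 + fixed 18 = 62.
Compare {P-α, P-β, P-γ, P-ε}: detour distance 42 + fixed 20 = 62.
All other subsets cost ≥ 59. Minimum total cost: 58.

58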